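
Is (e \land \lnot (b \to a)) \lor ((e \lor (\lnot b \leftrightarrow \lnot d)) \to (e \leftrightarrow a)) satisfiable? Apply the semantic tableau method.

Initial set: {((e \land \lnot (b \to a)) \lor ((e \lor (\lnot b \leftrightarrow \lnot d)) \to (e \leftrightarrow a)))}.
((e \land \lnot (b \to a)) \lor ((e \lor (\lnot b \leftrightarrow \lnot d)) \to (e \leftrightarrow a))): β-rule — branch into (e \land \lnot (b \to a))  //  ((e \lor (\lnot b \leftrightarrow \lnot d)) \to (e \leftrightarrow a)).
  branch 1 (add (e \land \lnot (b \to a))):
    (e \land \lnot (b \to a)): α-rule — add e, \lnot (b \to a).
    \lnot (b \to a): α-rule — add b, \lnot a.
    ○ open, literals {a=F, b=T, e=T}.
  branch 2 (add ((e \lor (\lnot b \leftrightarrow \lnot d)) \to (e \leftrightarrow a))):
    ((e \lor (\lnot b \leftrightarrow \lnot d)) \to (e \leftrightarrow a)): β-rule — branch into \lnot (e \lor (\lnot b \leftrightarrow \lnot d))  //  (e \leftrightarrow a).
      branch 2.1 (add \lnot (e \lor (\lnot b \leftrightarrow \lnot d))):
        \lnot (e \lor (\lnot b \leftrightarrow \lnot d)): α-rule — add \lnot e, \lnot (\lnot b \leftrightarrow \lnot d).
        \lnot (\lnot b \leftrightarrow \lnot d): β-rule — branch into \lnot b, \lnot \lnot d  //  \lnot \lnot b, \lnot d.
          branch 2.1.1 (add \lnot b, \lnot \lnot d):
            ○ open, literals {b=F, d=T, e=F}.
          branch 2.1.2 (add \lnot \lnot b, \lnot d):
            ○ open, literals {b=T, d=F, e=F}.
      branch 2.2 (add (e \leftrightarrow a)):
        (e \leftrightarrow a): β-rule — branch into e, a  //  \lnot e, \lnot a.
          branch 2.2.1 (add e, a):
            ○ open, literals {a=T, e=T}.
          branch 2.2.2 (add \lnot e, \lnot a):
            ○ open, literals {a=F, e=F}.
0 branches closed, 5 open.
An open branch gives a satisfying assignment: a=F, b=T, e=T.

Satisfiable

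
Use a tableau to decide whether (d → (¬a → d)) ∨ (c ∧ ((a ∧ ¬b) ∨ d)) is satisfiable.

Satisfiable

Initial set: {((d → (¬a → d)) ∨ (c ∧ ((a ∧ ¬b) ∨ d)))}.
((d → (¬a → d)) ∨ (c ∧ ((a ∧ ¬b) ∨ d))): β-rule — branch into (d → (¬a → d))  //  (c ∧ ((a ∧ ¬b) ∨ d)).
  branch 1 (add (d → (¬a → d))):
    (d → (¬a → d)): β-rule — branch into ¬d  //  (¬a → d).
      branch 1.1 (add ¬d):
        ○ open, literals {d=false}.
      branch 1.2 (add (¬a → d)):
        (¬a → d): β-rule — branch into ¬¬a  //  d.
          branch 1.2.1 (add ¬¬a):
            ○ open, literals {a=true}.
          branch 1.2.2 (add d):
            ○ open, literals {d=true}.
  branch 2 (add (c ∧ ((a ∧ ¬b) ∨ d))):
    (c ∧ ((a ∧ ¬b) ∨ d)): α-rule — add c, ((a ∧ ¬b) ∨ d).
    ((a ∧ ¬b) ∨ d): β-rule — branch into (a ∧ ¬b)  //  d.
      branch 2.1 (add (a ∧ ¬b)):
        (a ∧ ¬b): α-rule — add a, ¬b.
        ○ open, literals {a=true, b=false, c=true}.
      branch 2.2 (add d):
        ○ open, literals {c=true, d=true}.
0 branches closed, 5 open.
An open branch gives a satisfying assignment: d=false.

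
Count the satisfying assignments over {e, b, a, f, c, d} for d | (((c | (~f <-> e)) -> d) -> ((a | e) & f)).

Initial set: {(d | (((c | (~f <-> e)) -> d) -> ((a | e) & f)))}.
(d | (((c | (~f <-> e)) -> d) -> ((a | e) & f))): β-rule — branch into d  //  (((c | (~f <-> e)) -> d) -> ((a | e) & f)).
  branch 1 (add d):
    ○ open, literals {d=true}.
  branch 2 (add (((c | (~f <-> e)) -> d) -> ((a | e) & f))):
    (((c | (~f <-> e)) -> d) -> ((a | e) & f)): β-rule — branch into ~((c | (~f <-> e)) -> d)  //  ((a | e) & f).
      branch 2.1 (add ~((c | (~f <-> e)) -> d)):
        ~((c | (~f <-> e)) -> d): α-rule — add (c | (~f <-> e)), ~d.
        (c | (~f <-> e)): β-rule — branch into c  //  (~f <-> e).
          branch 2.1.1 (add c):
            ○ open, literals {c=true, d=false}.
          branch 2.1.2 (add (~f <-> e)):
            (~f <-> e): β-rule — branch into ~f, e  //  ~~f, ~e.
              branch 2.1.2.1 (add ~f, e):
                ○ open, literals {d=false, e=true, f=false}.
              branch 2.1.2.2 (add ~~f, ~e):
                ○ open, literals {d=false, e=false, f=true}.
      branch 2.2 (add ((a | e) & f)):
        ((a | e) & f): α-rule — add (a | e), f.
        (a | e): β-rule — branch into a  //  e.
          branch 2.2.1 (add a):
            ○ open, literals {a=true, f=true}.
          branch 2.2.2 (add e):
            ○ open, literals {e=true, f=true}.
0 branches closed, 6 open.
Each open branch fixes some atoms; the unmentioned ones are free. Counting distinct full assignments: branch {d=true} (e, b, a, f, c) contributes 32 new; branch {c=true, d=false} (e, b, a, f) contributes 16 new; branch {d=false, e=true, f=false} (b, a, c) contributes 4 new; branch {d=false, e=false, f=true} (b, a, c) contributes 4 new; branch {a=true, f=true} (e, b, c, d) contributes 2 new; branch {e=true, f=true} (b, a, c, d) contributes 2 new. Total: 60.

60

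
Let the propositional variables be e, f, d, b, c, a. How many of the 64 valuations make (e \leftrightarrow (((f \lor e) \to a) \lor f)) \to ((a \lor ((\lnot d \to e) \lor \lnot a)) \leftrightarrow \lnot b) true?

52

Initial set: {((e \leftrightarrow (((f \lor e) \to a) \lor f)) \to ((a \lor ((\lnot d \to e) \lor \lnot a)) \leftrightarrow \lnot b))}.
((e \leftrightarrow (((f \lor e) \to a) \lor f)) \to ((a \lor ((\lnot d \to e) \lor \lnot a)) \leftrightarrow \lnot b)): β-rule — branch into \lnot (e \leftrightarrow (((f \lor e) \to a) \lor f))  //  ((a \lor ((\lnot d \to e) \lor \lnot a)) \leftrightarrow \lnot b).
  branch 1 (add \lnot (e \leftrightarrow (((f \lor e) \to a) \lor f))):
    \lnot (e \leftrightarrow (((f \lor e) \to a) \lor f)): β-rule — branch into e, \lnot (((f \lor e) \to a) \lor f)  //  \lnot e, (((f \lor e) \to a) \lor f).
      branch 1.1 (add e, \lnot (((f \lor e) \to a) \lor f)):
        \lnot (((f \lor e) \to a) \lor f): α-rule — add \lnot ((f \lor e) \to a), \lnot f.
        \lnot ((f \lor e) \to a): α-rule — add (f \lor e), \lnot a.
        (f \lor e): β-rule — branch into f  //  e.
          branch 1.1.1 (add f):
            × closes — contains both f and \lnot f.
          branch 1.1.2 (add e):
            ○ open, literals {a=0, e=1, f=0}.
      branch 1.2 (add \lnot e, (((f \lor e) \to a) \lor f)):
        (((f \lor e) \to a) \lor f): β-rule — branch into ((f \lor e) \to a)  //  f.
          branch 1.2.1 (add ((f \lor e) \to a)):
            ((f \lor e) \to a): β-rule — branch into \lnot (f \lor e)  //  a.
              branch 1.2.1.1 (add \lnot (f \lor e)):
                \lnot (f \lor e): α-rule — add \lnot f, \lnot e.
                ○ open, literals {e=0, f=0}.
              branch 1.2.1.2 (add a):
                ○ open, literals {a=1, e=0}.
          branch 1.2.2 (add f):
            ○ open, literals {e=0, f=1}.
  branch 2 (add ((a \lor ((\lnot d \to e) \lor \lnot a)) \leftrightarrow \lnot b)):
    ((a \lor ((\lnot d \to e) \lor \lnot a)) \leftrightarrow \lnot b): β-rule — branch into (a \lor ((\lnot d \to e) \lor \lnot a)), \lnot b  //  \lnot (a \lor ((\lnot d \to e) \lor \lnot a)), \lnot \lnot b.
      branch 2.1 (add (a \lor ((\lnot d \to e) \lor \lnot a)), \lnot b):
        (a \lor ((\lnot d \to e) \lor \lnot a)): β-rule — branch into a  //  ((\lnot d \to e) \lor \lnot a).
          branch 2.1.1 (add a):
            ○ open, literals {a=1, b=0}.
          branch 2.1.2 (add ((\lnot d \to e) \lor \lnot a)):
            ((\lnot d \to e) \lor \lnot a): β-rule — branch into (\lnot d \to e)  //  \lnot a.
              branch 2.1.2.1 (add (\lnot d \to e)):
                (\lnot d \to e): β-rule — branch into \lnot \lnot d  //  e.
                  branch 2.1.2.1.1 (add \lnot \lnot d):
                    ○ open, literals {b=0, d=1}.
                  branch 2.1.2.1.2 (add e):
                    ○ open, literals {b=0, e=1}.
              branch 2.1.2.2 (add \lnot a):
                ○ open, literals {a=0, b=0}.
      branch 2.2 (add \lnot (a \lor ((\lnot d \to e) \lor \lnot a)), \lnot \lnot b):
        \lnot (a \lor ((\lnot d \to e) \lor \lnot a)): α-rule — add \lnot a, \lnot ((\lnot d \to e) \lor \lnot a).
        \lnot ((\lnot d \to e) \lor \lnot a): α-rule — add \lnot (\lnot d \to e), \lnot \lnot a.
        × closes — contains both a and \lnot a.
2 branches closed, 8 open.
Each open branch fixes some atoms; the unmentioned ones are free. Counting distinct full assignments: branch {a=0, e=1, f=0} (d, b, c) contributes 8 new; branch {e=0, f=0} (d, b, c, a) contributes 16 new; branch {a=1, e=0} (f, d, b, c) contributes 8 new; branch {e=0, f=1} (d, b, c, a) contributes 8 new; branch {a=1, b=0} (e, f, d, c) contributes 8 new; branch {b=0, d=1} (e, f, c, a) contributes 2 new; branch {b=0, e=1} (f, d, c, a) contributes 2 new; branch {a=0, b=0} (e, f, d, c) contributes 0 new. Total: 52.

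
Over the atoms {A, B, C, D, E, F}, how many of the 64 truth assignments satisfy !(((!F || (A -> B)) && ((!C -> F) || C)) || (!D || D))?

Initial set: {T !(((!F || (A -> B)) && ((!C -> F) || C)) || (!D || D))}.
T !(((!F || (A -> B)) && ((!C -> F) || C)) || (!D || D)): α-rule — add F ((!F || (A -> B)) && ((!C -> F) || C)), F (!D || D).
F (!D || D): α-rule — add F !D, F D.
× closes — contains both D and !D.
All 1 branch closes.
No open branches: the formula has 0 satisfying assignments.

0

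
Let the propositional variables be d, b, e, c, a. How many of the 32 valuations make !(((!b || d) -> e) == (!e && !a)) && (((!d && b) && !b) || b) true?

Initial set: {(!(((!b || d) -> e) == (!e && !a)) && (((!d && b) && !b) || b))}.
(!(((!b || d) -> e) == (!e && !a)) && (((!d && b) && !b) || b)): α-rule — add !(((!b || d) -> e) == (!e && !a)), (((!d && b) && !b) || b).
!(((!b || d) -> e) == (!e && !a)): β-rule — branch into ((!b || d) -> e), !(!e && !a)  //  !((!b || d) -> e), (!e && !a).
  branch 1 (add ((!b || d) -> e), !(!e && !a)):
    (((!d && b) && !b) || b): β-rule — branch into ((!d && b) && !b)  //  b.
      branch 1.1 (add ((!d && b) && !b)):
        ((!d && b) && !b): α-rule — add (!d && b), !b.
        (!d && b): α-rule — add !d, b.
        × closes — contains both b and !b.
      branch 1.2 (add b):
        ((!b || d) -> e): β-rule — branch into !(!b || d)  //  e.
          branch 1.2.1 (add !(!b || d)):
            !(!b || d): α-rule — add !!b, !d.
            !(!e && !a): β-rule — branch into !!e  //  !!a.
              branch 1.2.1.1 (add !!e):
                ○ open, literals {b=true, d=false, e=true}.
              branch 1.2.1.2 (add !!a):
                ○ open, literals {a=true, b=true, d=false}.
          branch 1.2.2 (add e):
            !(!e && !a): β-rule — branch into !!e  //  !!a.
              branch 1.2.2.1 (add !!e):
                ○ open, literals {b=true, e=true}.
              branch 1.2.2.2 (add !!a):
                ○ open, literals {a=true, b=true, e=true}.
  branch 2 (add !((!b || d) -> e), (!e && !a)):
    !((!b || d) -> e): α-rule — add (!b || d), !e.
    (!e && !a): α-rule — add !e, !a.
    (((!d && b) && !b) || b): β-rule — branch into ((!d && b) && !b)  //  b.
      branch 2.1 (add ((!d && b) && !b)):
        ((!d && b) && !b): α-rule — add (!d && b), !b.
        (!d && b): α-rule — add !d, b.
        × closes — contains both b and !b.
      branch 2.2 (add b):
        (!b || d): β-rule — branch into !b  //  d.
          branch 2.2.1 (add !b):
            × closes — contains both b and !b.
          branch 2.2.2 (add d):
            ○ open, literals {a=false, b=true, d=true, e=false}.
3 branches closed, 5 open.
Each open branch fixes some atoms; the unmentioned ones are free. Counting distinct full assignments: branch {b=true, d=false, e=true} (c, a) contributes 4 new; branch {a=true, b=true, d=false} (e, c) contributes 2 new; branch {b=true, e=true} (d, c, a) contributes 4 new; branch {a=true, b=true, e=true} (d, c) contributes 0 new; branch {a=false, b=true, d=true, e=false} (c) contributes 2 new. Total: 12.

12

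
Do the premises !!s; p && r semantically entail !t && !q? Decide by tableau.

Initial set: {!!s; (p && r); !(!t && !q)}.
!!s: drop double negation, giving s.
(p && r): α-rule — add p, r.
!(!t && !q): β-rule — branch into !!t  //  !!q.
  branch 1 (add !!t):
    ○ open, literals {p=1, r=1, s=1, t=1}.
  branch 2 (add !!q):
    ○ open, literals {p=1, q=1, r=1, s=1}.
0 branches closed, 2 open.
An open branch gives a countermodel: p=1, r=1, s=1, t=1 (unmentioned atoms arbitrary); the premises hold there but the conclusion fails.

No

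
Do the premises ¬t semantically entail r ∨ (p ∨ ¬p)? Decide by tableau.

Initial set: {T ¬t; F (r ∨ (p ∨ ¬p))}.
F (r ∨ (p ∨ ¬p)): α-rule — add F r, F (p ∨ ¬p).
F (p ∨ ¬p): α-rule — add F p, F ¬p.
× closes — contains both p and ¬p.
All 1 branch closes.
Every branch closed, so the premises entail the conclusion.

Yes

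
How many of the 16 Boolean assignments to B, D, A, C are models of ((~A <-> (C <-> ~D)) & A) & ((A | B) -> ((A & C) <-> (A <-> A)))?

2

Initial set: {(((~A <-> (C <-> ~D)) & A) & ((A | B) -> ((A & C) <-> (A <-> A))))}.
(((~A <-> (C <-> ~D)) & A) & ((A | B) -> ((A & C) <-> (A <-> A)))): α-rule — add ((~A <-> (C <-> ~D)) & A), ((A | B) -> ((A & C) <-> (A <-> A))).
((~A <-> (C <-> ~D)) & A): α-rule — add (~A <-> (C <-> ~D)), A.
((A | B) -> ((A & C) <-> (A <-> A))): β-rule — branch into ~(A | B)  //  ((A & C) <-> (A <-> A)).
  branch 1 (add ~(A | B)):
    ~(A | B): α-rule — add ~A, ~B.
    × closes — contains both A and ~A.
  branch 2 (add ((A & C) <-> (A <-> A))):
    (~A <-> (C <-> ~D)): β-rule — branch into ~A, (C <-> ~D)  //  ~~A, ~(C <-> ~D).
      branch 2.1 (add ~A, (C <-> ~D)):
        × closes — contains both A and ~A.
      branch 2.2 (add ~~A, ~(C <-> ~D)):
        ((A & C) <-> (A <-> A)): β-rule — branch into (A & C), (A <-> A)  //  ~(A & C), ~(A <-> A).
          branch 2.2.1 (add (A & C), (A <-> A)):
            (A & C): α-rule — add A, C.
            ~(C <-> ~D): β-rule — branch into C, ~~D  //  ~C, ~D.
              branch 2.2.1.1 (add C, ~~D):
                (A <-> A): β-rule — branch into A, A  //  ~A, ~A.
                  branch 2.2.1.1.1 (add A, A):
                    ○ open, literals {A=1, C=1, D=1}.
                  branch 2.2.1.1.2 (add ~A, ~A):
                    × closes — contains both A and ~A.
              branch 2.2.1.2 (add ~C, ~D):
                × closes — contains both C and ~C.
          branch 2.2.2 (add ~(A & C), ~(A <-> A)):
            ~(C <-> ~D): β-rule — branch into C, ~~D  //  ~C, ~D.
              branch 2.2.2.1 (add C, ~~D):
                ~(A & C): β-rule — branch into ~A  //  ~C.
                  branch 2.2.2.1.1 (add ~A):
                    × closes — contains both A and ~A.
                  branch 2.2.2.1.2 (add ~C):
                    × closes — contains both C and ~C.
              branch 2.2.2.2 (add ~C, ~D):
                ~(A & C): β-rule — branch into ~A  //  ~C.
                  branch 2.2.2.2.1 (add ~A):
                    × closes — contains both A and ~A.
                  branch 2.2.2.2.2 (add ~C):
                    ~(A <-> A): β-rule — branch into A, ~A  //  ~A, A.
                      branch 2.2.2.2.2.1 (add A, ~A):
                        × closes — contains both A and ~A.
                      branch 2.2.2.2.2.2 (add ~A, A):
                        × closes — contains both A and ~A.
9 branches closed, 1 open.
Each open branch fixes some atoms; the unmentioned ones are free. Counting distinct full assignments: branch {A=1, C=1, D=1} (B) contributes 2 new. Total: 2.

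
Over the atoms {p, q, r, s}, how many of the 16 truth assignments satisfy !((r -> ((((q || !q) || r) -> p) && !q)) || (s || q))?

Initial set: {T !((r -> ((((q || !q) || r) -> p) && !q)) || (s || q))}.
T !((r -> ((((q || !q) || r) -> p) && !q)) || (s || q)): α-rule — add F (r -> ((((q || !q) || r) -> p) && !q)), F (s || q).
F (r -> ((((q || !q) || r) -> p) && !q)): α-rule — add T r, F ((((q || !q) || r) -> p) && !q).
F (s || q): α-rule — add F s, F q.
F ((((q || !q) || r) -> p) && !q): β-rule — branch into F (((q || !q) || r) -> p)  //  F !q.
  branch 1 (add F (((q || !q) || r) -> p)):
    F (((q || !q) || r) -> p): α-rule — add T ((q || !q) || r), F p.
    T ((q || !q) || r): β-rule — branch into T (q || !q)  //  T r.
      branch 1.1 (add T (q || !q)):
        T (q || !q): β-rule — branch into T q  //  T !q.
          branch 1.1.1 (add T q):
            × closes — contains both q and !q.
          branch 1.1.2 (add T !q):
            ○ open, literals {p=0, q=0, r=1, s=0}.
      branch 1.2 (add T r):
        ○ open, literals {p=0, q=0, r=1, s=0}.
  branch 2 (add F !q):
    × closes — contains both q and !q.
2 branches closed, 2 open.
Each open branch fixes some atoms; the unmentioned ones are free. Counting distinct full assignments: branch {p=0, q=0, r=1, s=0} (none free) contributes 1 new; branch {p=0, q=0, r=1, s=0} (none free) contributes 0 new. Total: 1.

1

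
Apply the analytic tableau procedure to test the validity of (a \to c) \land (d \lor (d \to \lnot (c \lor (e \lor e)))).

Not valid

Assume the negation and expand:
Initial set: {\lnot ((a \to c) \land (d \lor (d \to \lnot (c \lor (e \lor e)))))}.
\lnot ((a \to c) \land (d \lor (d \to \lnot (c \lor (e \lor e))))): β-rule — branch into \lnot (a \to c)  //  \lnot (d \lor (d \to \lnot (c \lor (e \lor e)))).
  branch 1 (add \lnot (a \to c)):
    \lnot (a \to c): α-rule — add a, \lnot c.
    ○ open, literals {a=1, c=0}.
  branch 2 (add \lnot (d \lor (d \to \lnot (c \lor (e \lor e))))):
    \lnot (d \lor (d \to \lnot (c \lor (e \lor e)))): α-rule — add \lnot d, \lnot (d \to \lnot (c \lor (e \lor e))).
    \lnot (d \to \lnot (c \lor (e \lor e))): α-rule — add d, \lnot \lnot (c \lor (e \lor e)).
    × closes — contains both d and \lnot d.
1 branch closed, 1 open.
An open branch gives a countermodel: a=1, c=0 (unmentioned atoms arbitrary); under it the original formula is false.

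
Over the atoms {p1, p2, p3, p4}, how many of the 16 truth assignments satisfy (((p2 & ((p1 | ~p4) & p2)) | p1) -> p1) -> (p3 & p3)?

9

Initial set: {T ((((p2 & ((p1 | ~p4) & p2)) | p1) -> p1) -> (p3 & p3))}.
T ((((p2 & ((p1 | ~p4) & p2)) | p1) -> p1) -> (p3 & p3)): β-rule — branch into F (((p2 & ((p1 | ~p4) & p2)) | p1) -> p1)  //  T (p3 & p3).
  branch 1 (add F (((p2 & ((p1 | ~p4) & p2)) | p1) -> p1)):
    F (((p2 & ((p1 | ~p4) & p2)) | p1) -> p1): α-rule — add T ((p2 & ((p1 | ~p4) & p2)) | p1), F p1.
    T ((p2 & ((p1 | ~p4) & p2)) | p1): β-rule — branch into T (p2 & ((p1 | ~p4) & p2))  //  T p1.
      branch 1.1 (add T (p2 & ((p1 | ~p4) & p2))):
        T (p2 & ((p1 | ~p4) & p2)): α-rule — add T p2, T ((p1 | ~p4) & p2).
        T ((p1 | ~p4) & p2): α-rule — add T (p1 | ~p4), T p2.
        T (p1 | ~p4): β-rule — branch into T p1  //  T ~p4.
          branch 1.1.1 (add T p1):
            × closes — contains both p1 and ~p1.
          branch 1.1.2 (add T ~p4):
            ○ open, literals {p1=false, p2=true, p4=false}.
      branch 1.2 (add T p1):
        × closes — contains both p1 and ~p1.
  branch 2 (add T (p3 & p3)):
    T (p3 & p3): α-rule — add T p3, T p3.
    ○ open, literals {p3=true}.
2 branches closed, 2 open.
Each open branch fixes some atoms; the unmentioned ones are free. Counting distinct full assignments: branch {p1=false, p2=true, p4=false} (p3) contributes 2 new; branch {p3=true} (p1, p2, p4) contributes 7 new. Total: 9.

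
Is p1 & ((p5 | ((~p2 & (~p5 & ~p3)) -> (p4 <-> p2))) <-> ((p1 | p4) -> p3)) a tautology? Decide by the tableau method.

Assume the negation and expand:
Initial set: {~(p1 & ((p5 | ((~p2 & (~p5 & ~p3)) -> (p4 <-> p2))) <-> ((p1 | p4) -> p3)))}.
~(p1 & ((p5 | ((~p2 & (~p5 & ~p3)) -> (p4 <-> p2))) <-> ((p1 | p4) -> p3))): β-rule — branch into ~p1  //  ~((p5 | ((~p2 & (~p5 & ~p3)) -> (p4 <-> p2))) <-> ((p1 | p4) -> p3)).
  branch 1 (add ~p1):
    ○ open, literals {p1=F}.
  branch 2 (add ~((p5 | ((~p2 & (~p5 & ~p3)) -> (p4 <-> p2))) <-> ((p1 | p4) -> p3))):
    ~((p5 | ((~p2 & (~p5 & ~p3)) -> (p4 <-> p2))) <-> ((p1 | p4) -> p3)): β-rule — branch into (p5 | ((~p2 & (~p5 & ~p3)) -> (p4 <-> p2))), ~((p1 | p4) -> p3)  //  ~(p5 | ((~p2 & (~p5 & ~p3)) -> (p4 <-> p2))), ((p1 | p4) -> p3).
      branch 2.1 (add (p5 | ((~p2 & (~p5 & ~p3)) -> (p4 <-> p2))), ~((p1 | p4) -> p3)):
        ~((p1 | p4) -> p3): α-rule — add (p1 | p4), ~p3.
        (p5 | ((~p2 & (~p5 & ~p3)) -> (p4 <-> p2))): β-rule — branch into p5  //  ((~p2 & (~p5 & ~p3)) -> (p4 <-> p2)).
          branch 2.1.1 (add p5):
            (p1 | p4): β-rule — branch into p1  //  p4.
              branch 2.1.1.1 (add p1):
                ○ open, literals {p1=T, p3=F, p5=T}.
              branch 2.1.1.2 (add p4):
                ○ open, literals {p3=F, p4=T, p5=T}.
          branch 2.1.2 (add ((~p2 & (~p5 & ~p3)) -> (p4 <-> p2))):
            (p1 | p4): β-rule — branch into p1  //  p4.
              branch 2.1.2.1 (add p1):
                ((~p2 & (~p5 & ~p3)) -> (p4 <-> p2)): β-rule — branch into ~(~p2 & (~p5 & ~p3))  //  (p4 <-> p2).
                  branch 2.1.2.1.1 (add ~(~p2 & (~p5 & ~p3))):
                    ~(~p2 & (~p5 & ~p3)): β-rule — branch into ~~p2  //  ~(~p5 & ~p3).
                      branch 2.1.2.1.1.1 (add ~~p2):
                        ○ open, literals {p1=T, p2=T, p3=F}.
                      branch 2.1.2.1.1.2 (add ~(~p5 & ~p3)):
                        ~(~p5 & ~p3): β-rule — branch into ~~p5  //  ~~p3.
                          branch 2.1.2.1.1.2.1 (add ~~p5):
                            ○ open, literals {p1=T, p3=F, p5=T}.
                          branch 2.1.2.1.1.2.2 (add ~~p3):
                            × closes — contains both p3 and ~p3.
                  branch 2.1.2.1.2 (add (p4 <-> p2)):
                    (p4 <-> p2): β-rule — branch into p4, p2  //  ~p4, ~p2.
                      branch 2.1.2.1.2.1 (add p4, p2):
                        ○ open, literals {p1=T, p2=T, p3=F, p4=T}.
                      branch 2.1.2.1.2.2 (add ~p4, ~p2):
                        ○ open, literals {p1=T, p2=F, p3=F, p4=F}.
              branch 2.1.2.2 (add p4):
                ((~p2 & (~p5 & ~p3)) -> (p4 <-> p2)): β-rule — branch into ~(~p2 & (~p5 & ~p3))  //  (p4 <-> p2).
                  branch 2.1.2.2.1 (add ~(~p2 & (~p5 & ~p3))):
                    ~(~p2 & (~p5 & ~p3)): β-rule — branch into ~~p2  //  ~(~p5 & ~p3).
                      branch 2.1.2.2.1.1 (add ~~p2):
                        ○ open, literals {p2=T, p3=F, p4=T}.
                      branch 2.1.2.2.1.2 (add ~(~p5 & ~p3)):
                        ~(~p5 & ~p3): β-rule — branch into ~~p5  //  ~~p3.
                          branch 2.1.2.2.1.2.1 (add ~~p5):
                            ○ open, literals {p3=F, p4=T, p5=T}.
                          branch 2.1.2.2.1.2.2 (add ~~p3):
                            × closes — contains both p3 and ~p3.
                  branch 2.1.2.2.2 (add (p4 <-> p2)):
                    (p4 <-> p2): β-rule — branch into p4, p2  //  ~p4, ~p2.
                      branch 2.1.2.2.2.1 (add p4, p2):
                        ○ open, literals {p2=T, p3=F, p4=T}.
                      branch 2.1.2.2.2.2 (add ~p4, ~p2):
                        × closes — contains both p4 and ~p4.
      branch 2.2 (add ~(p5 | ((~p2 & (~p5 & ~p3)) -> (p4 <-> p2))), ((p1 | p4) -> p3)):
        ~(p5 | ((~p2 & (~p5 & ~p3)) -> (p4 <-> p2))): α-rule — add ~p5, ~((~p2 & (~p5 & ~p3)) -> (p4 <-> p2)).
        ~((~p2 & (~p5 & ~p3)) -> (p4 <-> p2)): α-rule — add (~p2 & (~p5 & ~p3)), ~(p4 <-> p2).
        (~p2 & (~p5 & ~p3)): α-rule — add ~p2, (~p5 & ~p3).
        (~p5 & ~p3): α-rule — add ~p5, ~p3.
        ((p1 | p4) -> p3): β-rule — branch into ~(p1 | p4)  //  p3.
          branch 2.2.1 (add ~(p1 | p4)):
            ~(p1 | p4): α-rule — add ~p1, ~p4.
            ~(p4 <-> p2): β-rule — branch into p4, ~p2  //  ~p4, p2.
              branch 2.2.1.1 (add p4, ~p2):
                × closes — contains both p4 and ~p4.
              branch 2.2.1.2 (add ~p4, p2):
                × closes — contains both p2 and ~p2.
          branch 2.2.2 (add p3):
            × closes — contains both p3 and ~p3.
6 branches closed, 10 open.
An open branch gives a countermodel: p1=F (unmentioned atoms arbitrary); under it the original formula is false.

Not valid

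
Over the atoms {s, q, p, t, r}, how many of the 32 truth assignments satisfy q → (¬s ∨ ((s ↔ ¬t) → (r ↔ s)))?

30

Initial set: {(q → (¬s ∨ ((s ↔ ¬t) → (r ↔ s))))}.
(q → (¬s ∨ ((s ↔ ¬t) → (r ↔ s)))): β-rule — branch into ¬q  //  (¬s ∨ ((s ↔ ¬t) → (r ↔ s))).
  branch 1 (add ¬q):
    ○ open, literals {q=F}.
  branch 2 (add (¬s ∨ ((s ↔ ¬t) → (r ↔ s)))):
    (¬s ∨ ((s ↔ ¬t) → (r ↔ s))): β-rule — branch into ¬s  //  ((s ↔ ¬t) → (r ↔ s)).
      branch 2.1 (add ¬s):
        ○ open, literals {s=F}.
      branch 2.2 (add ((s ↔ ¬t) → (r ↔ s))):
        ((s ↔ ¬t) → (r ↔ s)): β-rule — branch into ¬(s ↔ ¬t)  //  (r ↔ s).
          branch 2.2.1 (add ¬(s ↔ ¬t)):
            ¬(s ↔ ¬t): β-rule — branch into s, ¬¬t  //  ¬s, ¬t.
              branch 2.2.1.1 (add s, ¬¬t):
                ○ open, literals {s=T, t=T}.
              branch 2.2.1.2 (add ¬s, ¬t):
                ○ open, literals {s=F, t=F}.
          branch 2.2.2 (add (r ↔ s)):
            (r ↔ s): β-rule — branch into r, s  //  ¬r, ¬s.
              branch 2.2.2.1 (add r, s):
                ○ open, literals {r=T, s=T}.
              branch 2.2.2.2 (add ¬r, ¬s):
                ○ open, literals {r=F, s=F}.
0 branches closed, 6 open.
Each open branch fixes some atoms; the unmentioned ones are free. Counting distinct full assignments: branch {q=F} (s, p, t, r) contributes 16 new; branch {s=F} (q, p, t, r) contributes 8 new; branch {s=T, t=T} (q, p, r) contributes 4 new; branch {s=F, t=F} (q, p, r) contributes 0 new; branch {r=T, s=T} (q, p, t) contributes 2 new; branch {r=F, s=F} (q, p, t) contributes 0 new. Total: 30.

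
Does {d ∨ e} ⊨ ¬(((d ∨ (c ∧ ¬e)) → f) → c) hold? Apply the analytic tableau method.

No

Initial set: {(d ∨ e); ¬¬(((d ∨ (c ∧ ¬e)) → f) → c)}.
(d ∨ e): β-rule — branch into d  //  e.
  branch 1 (add d):
    ¬¬(((d ∨ (c ∧ ¬e)) → f) → c): β-rule — branch into ¬((d ∨ (c ∧ ¬e)) → f)  //  c.
      branch 1.1 (add ¬((d ∨ (c ∧ ¬e)) → f)):
        ¬((d ∨ (c ∧ ¬e)) → f): α-rule — add (d ∨ (c ∧ ¬e)), ¬f.
        (d ∨ (c ∧ ¬e)): β-rule — branch into d  //  (c ∧ ¬e).
          branch 1.1.1 (add d):
            ○ open, literals {d=T, f=F}.
          branch 1.1.2 (add (c ∧ ¬e)):
            (c ∧ ¬e): α-rule — add c, ¬e.
            ○ open, literals {c=T, d=T, e=F, f=F}.
      branch 1.2 (add c):
        ○ open, literals {c=T, d=T}.
  branch 2 (add e):
    ¬¬(((d ∨ (c ∧ ¬e)) → f) → c): β-rule — branch into ¬((d ∨ (c ∧ ¬e)) → f)  //  c.
      branch 2.1 (add ¬((d ∨ (c ∧ ¬e)) → f)):
        ¬((d ∨ (c ∧ ¬e)) → f): α-rule — add (d ∨ (c ∧ ¬e)), ¬f.
        (d ∨ (c ∧ ¬e)): β-rule — branch into d  //  (c ∧ ¬e).
          branch 2.1.1 (add d):
            ○ open, literals {d=T, e=T, f=F}.
          branch 2.1.2 (add (c ∧ ¬e)):
            (c ∧ ¬e): α-rule — add c, ¬e.
            × closes — contains both e and ¬e.
      branch 2.2 (add c):
        ○ open, literals {c=T, e=T}.
1 branch closed, 5 open.
An open branch gives a countermodel: d=T, f=F (unmentioned atoms arbitrary); the premises hold there but the conclusion fails.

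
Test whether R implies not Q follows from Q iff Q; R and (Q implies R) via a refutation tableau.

No

Initial set: {(Q iff Q); (R and (Q implies R)); not (R implies not Q)}.
(R and (Q implies R)): α-rule — add R, (Q implies R).
not (R implies not Q): α-rule — add R, not not Q.
(Q iff Q): β-rule — branch into Q, Q  //  not Q, not Q.
  branch 1 (add Q, Q):
    (Q implies R): β-rule — branch into not Q  //  R.
      branch 1.1 (add not Q):
        × closes — contains both Q and not Q.
      branch 1.2 (add R):
        ○ open, literals {Q=1, R=1}.
  branch 2 (add not Q, not Q):
    × closes — contains both Q and not Q.
2 branches closed, 1 open.
An open branch gives a countermodel: Q=1, R=1 (unmentioned atoms arbitrary); the premises hold there but the conclusion fails.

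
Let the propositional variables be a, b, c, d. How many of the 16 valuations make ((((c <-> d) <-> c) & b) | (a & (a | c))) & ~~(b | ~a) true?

6

Initial set: {(((((c <-> d) <-> c) & b) | (a & (a | c))) & ~~(b | ~a))}.
(((((c <-> d) <-> c) & b) | (a & (a | c))) & ~~(b | ~a)): α-rule — add ((((c <-> d) <-> c) & b) | (a & (a | c))), ~~(b | ~a).
~~(b | ~a): drop double negation, giving (b | ~a).
((((c <-> d) <-> c) & b) | (a & (a | c))): β-rule — branch into (((c <-> d) <-> c) & b)  //  (a & (a | c)).
  branch 1 (add (((c <-> d) <-> c) & b)):
    (((c <-> d) <-> c) & b): α-rule — add ((c <-> d) <-> c), b.
    (b | ~a): β-rule — branch into b  //  ~a.
      branch 1.1 (add b):
        ((c <-> d) <-> c): β-rule — branch into (c <-> d), c  //  ~(c <-> d), ~c.
          branch 1.1.1 (add (c <-> d), c):
            (c <-> d): β-rule — branch into c, d  //  ~c, ~d.
              branch 1.1.1.1 (add c, d):
                ○ open, literals {b=true, c=true, d=true}.
              branch 1.1.1.2 (add ~c, ~d):
                × closes — contains both c and ~c.
          branch 1.1.2 (add ~(c <-> d), ~c):
            ~(c <-> d): β-rule — branch into c, ~d  //  ~c, d.
              branch 1.1.2.1 (add c, ~d):
                × closes — contains both c and ~c.
              branch 1.1.2.2 (add ~c, d):
                ○ open, literals {b=true, c=false, d=true}.
      branch 1.2 (add ~a):
        ((c <-> d) <-> c): β-rule — branch into (c <-> d), c  //  ~(c <-> d), ~c.
          branch 1.2.1 (add (c <-> d), c):
            (c <-> d): β-rule — branch into c, d  //  ~c, ~d.
              branch 1.2.1.1 (add c, d):
                ○ open, literals {a=false, b=true, c=true, d=true}.
              branch 1.2.1.2 (add ~c, ~d):
                × closes — contains both c and ~c.
          branch 1.2.2 (add ~(c <-> d), ~c):
            ~(c <-> d): β-rule — branch into c, ~d  //  ~c, d.
              branch 1.2.2.1 (add c, ~d):
                × closes — contains both c and ~c.
              branch 1.2.2.2 (add ~c, d):
                ○ open, literals {a=false, b=true, c=false, d=true}.
  branch 2 (add (a & (a | c))):
    (a & (a | c)): α-rule — add a, (a | c).
    (b | ~a): β-rule — branch into b  //  ~a.
      branch 2.1 (add b):
        (a | c): β-rule — branch into a  //  c.
          branch 2.1.1 (add a):
            ○ open, literals {a=true, b=true}.
          branch 2.1.2 (add c):
            ○ open, literals {a=true, b=true, c=true}.
      branch 2.2 (add ~a):
        × closes — contains both a and ~a.
5 branches closed, 6 open.
Each open branch fixes some atoms; the unmentioned ones are free. Counting distinct full assignments: branch {b=true, c=true, d=true} (a) contributes 2 new; branch {b=true, c=false, d=true} (a) contributes 2 new; branch {a=false, b=true, c=true, d=true} (none free) contributes 0 new; branch {a=false, b=true, c=false, d=true} (none free) contributes 0 new; branch {a=true, b=true} (c, d) contributes 2 new; branch {a=true, b=true, c=true} (d) contributes 0 new. Total: 6.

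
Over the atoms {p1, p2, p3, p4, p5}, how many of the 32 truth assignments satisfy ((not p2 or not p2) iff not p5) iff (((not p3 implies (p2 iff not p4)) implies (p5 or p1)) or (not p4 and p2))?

14

Initial set: {T (((not p2 or not p2) iff not p5) iff (((not p3 implies (p2 iff not p4)) implies (p5 or p1)) or (not p4 and p2)))}.
T (((not p2 or not p2) iff not p5) iff (((not p3 implies (p2 iff not p4)) implies (p5 or p1)) or (not p4 and p2))): β-rule — branch into T ((not p2 or not p2) iff not p5), T (((not p3 implies (p2 iff not p4)) implies (p5 or p1)) or (not p4 and p2))  //  F ((not p2 or not p2) iff not p5), F (((not p3 implies (p2 iff not p4)) implies (p5 or p1)) or (not p4 and p2)).
  branch 1 (add T ((not p2 or not p2) iff not p5), T (((not p3 implies (p2 iff not p4)) implies (p5 or p1)) or (not p4 and p2))):
    T ((not p2 or not p2) iff not p5): β-rule — branch into T (not p2 or not p2), T not p5  //  F (not p2 or not p2), F not p5.
      branch 1.1 (add T (not p2 or not p2), T not p5):
        T (((not p3 implies (p2 iff not p4)) implies (p5 or p1)) or (not p4 and p2)): β-rule — branch into T ((not p3 implies (p2 iff not p4)) implies (p5 or p1))  //  T (not p4 and p2).
          branch 1.1.1 (add T ((not p3 implies (p2 iff not p4)) implies (p5 or p1))):
            T (not p2 or not p2): β-rule — branch into T not p2  //  T not p2.
              branch 1.1.1.1 (add T not p2):
                T ((not p3 implies (p2 iff not p4)) implies (p5 or p1)): β-rule — branch into F (not p3 implies (p2 iff not p4))  //  T (p5 or p1).
                  branch 1.1.1.1.1 (add F (not p3 implies (p2 iff not p4))):
                    F (not p3 implies (p2 iff not p4)): α-rule — add T not p3, F (p2 iff not p4).
                    F (p2 iff not p4): β-rule — branch into T p2, F not p4  //  F p2, T not p4.
                      branch 1.1.1.1.1.1 (add T p2, F not p4):
                        × closes — contains both p2 and not p2.
                      branch 1.1.1.1.1.2 (add F p2, T not p4):
                        ○ open, literals {p2=0, p3=0, p4=0, p5=0}.
                  branch 1.1.1.1.2 (add T (p5 or p1)):
                    T (p5 or p1): β-rule — branch into T p5  //  T p1.
                      branch 1.1.1.1.2.1 (add T p5):
                        × closes — contains both p5 and not p5.
                      branch 1.1.1.1.2.2 (add T p1):
                        ○ open, literals {p1=1, p2=0, p5=0}.
              branch 1.1.1.2 (add T not p2):
                T ((not p3 implies (p2 iff not p4)) implies (p5 or p1)): β-rule — branch into F (not p3 implies (p2 iff not p4))  //  T (p5 or p1).
                  branch 1.1.1.2.1 (add F (not p3 implies (p2 iff not p4))):
                    F (not p3 implies (p2 iff not p4)): α-rule — add T not p3, F (p2 iff not p4).
                    F (p2 iff not p4): β-rule — branch into T p2, F not p4  //  F p2, T not p4.
                      branch 1.1.1.2.1.1 (add T p2, F not p4):
                        × closes — contains both p2 and not p2.
                      branch 1.1.1.2.1.2 (add F p2, T not p4):
                        ○ open, literals {p2=0, p3=0, p4=0, p5=0}.
                  branch 1.1.1.2.2 (add T (p5 or p1)):
                    T (p5 or p1): β-rule — branch into T p5  //  T p1.
                      branch 1.1.1.2.2.1 (add T p5):
                        × closes — contains both p5 and not p5.
                      branch 1.1.1.2.2.2 (add T p1):
                        ○ open, literals {p1=1, p2=0, p5=0}.
          branch 1.1.2 (add T (not p4 and p2)):
            T (not p4 and p2): α-rule — add T not p4, T p2.
            T (not p2 or not p2): β-rule — branch into T not p2  //  T not p2.
              branch 1.1.2.1 (add T not p2):
                × closes — contains both p2 and not p2.
              branch 1.1.2.2 (add T not p2):
                × closes — contains both p2 and not p2.
      branch 1.2 (add F (not p2 or not p2), F not p5):
        F (not p2 or not p2): α-rule — add F not p2, F not p2.
        T (((not p3 implies (p2 iff not p4)) implies (p5 or p1)) or (not p4 and p2)): β-rule — branch into T ((not p3 implies (p2 iff not p4)) implies (p5 or p1))  //  T (not p4 and p2).
          branch 1.2.1 (add T ((not p3 implies (p2 iff not p4)) implies (p5 or p1))):
            T ((not p3 implies (p2 iff not p4)) implies (p5 or p1)): β-rule — branch into F (not p3 implies (p2 iff not p4))  //  T (p5 or p1).
              branch 1.2.1.1 (add F (not p3 implies (p2 iff not p4))):
                F (not p3 implies (p2 iff not p4)): α-rule — add T not p3, F (p2 iff not p4).
                F (p2 iff not p4): β-rule — branch into T p2, F not p4  //  F p2, T not p4.
                  branch 1.2.1.1.1 (add T p2, F not p4):
                    ○ open, literals {p2=1, p3=0, p4=1, p5=1}.
                  branch 1.2.1.1.2 (add F p2, T not p4):
                    × closes — contains both p2 and not p2.
              branch 1.2.1.2 (add T (p5 or p1)):
                T (p5 or p1): β-rule — branch into T p5  //  T p1.
                  branch 1.2.1.2.1 (add T p5):
                    ○ open, literals {p2=1, p5=1}.
                  branch 1.2.1.2.2 (add T p1):
                    ○ open, literals {p1=1, p2=1, p5=1}.
          branch 1.2.2 (add T (not p4 and p2)):
            T (not p4 and p2): α-rule — add T not p4, T p2.
            ○ open, literals {p2=1, p4=0, p5=1}.
  branch 2 (add F ((not p2 or not p2) iff not p5), F (((not p3 implies (p2 iff not p4)) implies (p5 or p1)) or (not p4 and p2))):
    F (((not p3 implies (p2 iff not p4)) implies (p5 or p1)) or (not p4 and p2)): α-rule — add F ((not p3 implies (p2 iff not p4)) implies (p5 or p1)), F (not p4 and p2).
    F ((not p3 implies (p2 iff not p4)) implies (p5 or p1)): α-rule — add T (not p3 implies (p2 iff not p4)), F (p5 or p1).
    F (p5 or p1): α-rule — add F p5, F p1.
    F ((not p2 or not p2) iff not p5): β-rule — branch into T (not p2 or not p2), F not p5  //  F (not p2 or not p2), T not p5.
      branch 2.1 (add T (not p2 or not p2), F not p5):
        × closes — contains both p5 and not p5.
      branch 2.2 (add F (not p2 or not p2), T not p5):
        F (not p2 or not p2): α-rule — add F not p2, F not p2.
        F (not p4 and p2): β-rule — branch into F not p4  //  F p2.
          branch 2.2.1 (add F not p4):
            T (not p3 implies (p2 iff not p4)): β-rule — branch into F not p3  //  T (p2 iff not p4).
              branch 2.2.1.1 (add F not p3):
                ○ open, literals {p1=0, p2=1, p3=1, p4=1, p5=0}.
              branch 2.2.1.2 (add T (p2 iff not p4)):
                T (p2 iff not p4): β-rule — branch into T p2, T not p4  //  F p2, F not p4.
                  branch 2.2.1.2.1 (add T p2, T not p4):
                    × closes — contains both p4 and not p4.
                  branch 2.2.1.2.2 (add F p2, F not p4):
                    × closes — contains both p2 and not p2.
          branch 2.2.2 (add F p2):
            × closes — contains both p2 and not p2.
11 branches closed, 9 open.
Each open branch fixes some atoms; the unmentioned ones are free. Counting distinct full assignments: branch {p2=0, p3=0, p4=0, p5=0} (p1) contributes 2 new; branch {p1=1, p2=0, p5=0} (p3, p4) contributes 3 new; branch {p2=0, p3=0, p4=0, p5=0} (p1) contributes 0 new; branch {p1=1, p2=0, p5=0} (p3, p4) contributes 0 new; branch {p2=1, p3=0, p4=1, p5=1} (p1) contributes 2 new; branch {p2=1, p5=1} (p1, p3, p4) contributes 6 new; branch {p1=1, p2=1, p5=1} (p3, p4) contributes 0 new; branch {p2=1, p4=0, p5=1} (p1, p3) contributes 0 new; branch {p1=0, p2=1, p3=1, p4=1, p5=0} (none free) contributes 1 new. Total: 14.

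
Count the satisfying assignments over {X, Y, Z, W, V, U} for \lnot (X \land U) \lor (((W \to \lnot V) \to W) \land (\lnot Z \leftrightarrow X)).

Initial set: {(\lnot (X \land U) \lor (((W \to \lnot V) \to W) \land (\lnot Z \leftrightarrow X)))}.
(\lnot (X \land U) \lor (((W \to \lnot V) \to W) \land (\lnot Z \leftrightarrow X))): β-rule — branch into \lnot (X \land U)  //  (((W \to \lnot V) \to W) \land (\lnot Z \leftrightarrow X)).
  branch 1 (add \lnot (X \land U)):
    \lnot (X \land U): β-rule — branch into \lnot X  //  \lnot U.
      branch 1.1 (add \lnot X):
        ○ open, literals {X=0}.
      branch 1.2 (add \lnot U):
        ○ open, literals {U=0}.
  branch 2 (add (((W \to \lnot V) \to W) \land (\lnot Z \leftrightarrow X))):
    (((W \to \lnot V) \to W) \land (\lnot Z \leftrightarrow X)): α-rule — add ((W \to \lnot V) \to W), (\lnot Z \leftrightarrow X).
    ((W \to \lnot V) \to W): β-rule — branch into \lnot (W \to \lnot V)  //  W.
      branch 2.1 (add \lnot (W \to \lnot V)):
        \lnot (W \to \lnot V): α-rule — add W, \lnot \lnot V.
        (\lnot Z \leftrightarrow X): β-rule — branch into \lnot Z, X  //  \lnot \lnot Z, \lnot X.
          branch 2.1.1 (add \lnot Z, X):
            ○ open, literals {V=1, W=1, X=1, Z=0}.
          branch 2.1.2 (add \lnot \lnot Z, \lnot X):
            ○ open, literals {V=1, W=1, X=0, Z=1}.
      branch 2.2 (add W):
        (\lnot Z \leftrightarrow X): β-rule — branch into \lnot Z, X  //  \lnot \lnot Z, \lnot X.
          branch 2.2.1 (add \lnot Z, X):
            ○ open, literals {W=1, X=1, Z=0}.
          branch 2.2.2 (add \lnot \lnot Z, \lnot X):
            ○ open, literals {W=1, X=0, Z=1}.
0 branches closed, 6 open.
Each open branch fixes some atoms; the unmentioned ones are free. Counting distinct full assignments: branch {X=0} (Y, Z, W, V, U) contributes 32 new; branch {U=0} (X, Y, Z, W, V) contributes 16 new; branch {V=1, W=1, X=1, Z=0} (Y, U) contributes 2 new; branch {V=1, W=1, X=0, Z=1} (Y, U) contributes 0 new; branch {W=1, X=1, Z=0} (Y, V, U) contributes 2 new; branch {W=1, X=0, Z=1} (Y, V, U) contributes 0 new. Total: 52.

52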